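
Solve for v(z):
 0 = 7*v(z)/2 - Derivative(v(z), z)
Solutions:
 v(z) = C1*exp(7*z/2)


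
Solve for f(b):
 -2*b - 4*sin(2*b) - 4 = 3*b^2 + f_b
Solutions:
 f(b) = C1 - b^3 - b^2 - 4*b + 2*cos(2*b)


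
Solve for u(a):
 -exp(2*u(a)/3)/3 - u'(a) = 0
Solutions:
 u(a) = 3*log(-sqrt(-1/(C1 - a))) - 3*log(2)/2 + 3*log(3)
 u(a) = 3*log(-1/(C1 - a))/2 - 3*log(2)/2 + 3*log(3)


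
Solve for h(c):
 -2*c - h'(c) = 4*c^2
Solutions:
 h(c) = C1 - 4*c^3/3 - c^2


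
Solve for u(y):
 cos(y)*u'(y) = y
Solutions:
 u(y) = C1 + Integral(y/cos(y), y)


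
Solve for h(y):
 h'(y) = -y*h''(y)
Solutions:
 h(y) = C1 + C2*log(y)


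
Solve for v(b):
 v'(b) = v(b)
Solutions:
 v(b) = C1*exp(b)


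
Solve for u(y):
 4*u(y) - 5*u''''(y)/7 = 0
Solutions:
 u(y) = C1*exp(-sqrt(2)*5^(3/4)*7^(1/4)*y/5) + C2*exp(sqrt(2)*5^(3/4)*7^(1/4)*y/5) + C3*sin(sqrt(2)*5^(3/4)*7^(1/4)*y/5) + C4*cos(sqrt(2)*5^(3/4)*7^(1/4)*y/5)


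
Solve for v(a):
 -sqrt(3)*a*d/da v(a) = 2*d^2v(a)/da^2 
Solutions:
 v(a) = C1 + C2*erf(3^(1/4)*a/2)


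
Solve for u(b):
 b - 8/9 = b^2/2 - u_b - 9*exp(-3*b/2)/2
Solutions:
 u(b) = C1 + b^3/6 - b^2/2 + 8*b/9 + 3*exp(-3*b/2)


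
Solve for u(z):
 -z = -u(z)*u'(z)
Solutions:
 u(z) = -sqrt(C1 + z^2)
 u(z) = sqrt(C1 + z^2)


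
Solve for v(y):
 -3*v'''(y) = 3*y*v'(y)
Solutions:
 v(y) = C1 + Integral(C2*airyai(-y) + C3*airybi(-y), y)


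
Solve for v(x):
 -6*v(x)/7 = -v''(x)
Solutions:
 v(x) = C1*exp(-sqrt(42)*x/7) + C2*exp(sqrt(42)*x/7)


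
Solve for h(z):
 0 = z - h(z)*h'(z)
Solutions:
 h(z) = -sqrt(C1 + z^2)
 h(z) = sqrt(C1 + z^2)


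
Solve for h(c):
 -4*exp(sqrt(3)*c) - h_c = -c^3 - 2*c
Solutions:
 h(c) = C1 + c^4/4 + c^2 - 4*sqrt(3)*exp(sqrt(3)*c)/3


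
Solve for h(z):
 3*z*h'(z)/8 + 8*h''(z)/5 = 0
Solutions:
 h(z) = C1 + C2*erf(sqrt(30)*z/16)


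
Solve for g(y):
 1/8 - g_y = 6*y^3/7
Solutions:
 g(y) = C1 - 3*y^4/14 + y/8


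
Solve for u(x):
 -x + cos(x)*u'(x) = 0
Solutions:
 u(x) = C1 + Integral(x/cos(x), x)


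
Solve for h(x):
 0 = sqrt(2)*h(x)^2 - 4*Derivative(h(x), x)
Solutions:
 h(x) = -4/(C1 + sqrt(2)*x)


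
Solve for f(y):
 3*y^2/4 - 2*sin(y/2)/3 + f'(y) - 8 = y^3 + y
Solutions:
 f(y) = C1 + y^4/4 - y^3/4 + y^2/2 + 8*y - 4*cos(y/2)/3


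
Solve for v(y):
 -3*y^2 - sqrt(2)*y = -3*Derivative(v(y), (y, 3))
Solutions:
 v(y) = C1 + C2*y + C3*y^2 + y^5/60 + sqrt(2)*y^4/72


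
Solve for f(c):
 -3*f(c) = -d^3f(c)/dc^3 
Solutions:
 f(c) = C3*exp(3^(1/3)*c) + (C1*sin(3^(5/6)*c/2) + C2*cos(3^(5/6)*c/2))*exp(-3^(1/3)*c/2)


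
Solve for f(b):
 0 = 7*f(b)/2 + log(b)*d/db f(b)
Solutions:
 f(b) = C1*exp(-7*li(b)/2)


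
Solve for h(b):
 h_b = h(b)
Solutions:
 h(b) = C1*exp(b)


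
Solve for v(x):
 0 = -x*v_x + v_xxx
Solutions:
 v(x) = C1 + Integral(C2*airyai(x) + C3*airybi(x), x)


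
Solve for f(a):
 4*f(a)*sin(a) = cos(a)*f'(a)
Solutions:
 f(a) = C1/cos(a)^4


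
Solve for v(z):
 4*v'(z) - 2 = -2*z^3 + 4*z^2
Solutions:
 v(z) = C1 - z^4/8 + z^3/3 + z/2


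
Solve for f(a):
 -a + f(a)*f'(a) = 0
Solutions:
 f(a) = -sqrt(C1 + a^2)
 f(a) = sqrt(C1 + a^2)


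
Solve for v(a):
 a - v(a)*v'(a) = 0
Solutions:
 v(a) = -sqrt(C1 + a^2)
 v(a) = sqrt(C1 + a^2)


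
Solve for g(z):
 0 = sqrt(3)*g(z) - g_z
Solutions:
 g(z) = C1*exp(sqrt(3)*z)


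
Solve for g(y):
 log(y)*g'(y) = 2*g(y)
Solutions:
 g(y) = C1*exp(2*li(y))


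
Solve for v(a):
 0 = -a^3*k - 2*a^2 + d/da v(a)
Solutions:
 v(a) = C1 + a^4*k/4 + 2*a^3/3


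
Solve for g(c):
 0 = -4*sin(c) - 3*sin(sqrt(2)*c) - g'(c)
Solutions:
 g(c) = C1 + 4*cos(c) + 3*sqrt(2)*cos(sqrt(2)*c)/2


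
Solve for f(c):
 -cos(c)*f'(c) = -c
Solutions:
 f(c) = C1 + Integral(c/cos(c), c)


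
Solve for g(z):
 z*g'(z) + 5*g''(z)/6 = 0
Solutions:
 g(z) = C1 + C2*erf(sqrt(15)*z/5)


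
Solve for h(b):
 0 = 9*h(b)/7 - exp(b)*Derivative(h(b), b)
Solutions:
 h(b) = C1*exp(-9*exp(-b)/7)


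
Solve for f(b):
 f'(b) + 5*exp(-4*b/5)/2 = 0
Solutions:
 f(b) = C1 + 25*exp(-4*b/5)/8


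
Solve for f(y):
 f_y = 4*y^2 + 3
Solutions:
 f(y) = C1 + 4*y^3/3 + 3*y


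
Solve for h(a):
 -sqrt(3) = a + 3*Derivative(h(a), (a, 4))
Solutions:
 h(a) = C1 + C2*a + C3*a^2 + C4*a^3 - a^5/360 - sqrt(3)*a^4/72


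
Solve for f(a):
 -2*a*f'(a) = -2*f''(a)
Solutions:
 f(a) = C1 + C2*erfi(sqrt(2)*a/2)


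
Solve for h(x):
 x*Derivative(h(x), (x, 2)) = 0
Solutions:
 h(x) = C1 + C2*x


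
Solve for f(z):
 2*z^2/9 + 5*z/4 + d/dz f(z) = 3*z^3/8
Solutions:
 f(z) = C1 + 3*z^4/32 - 2*z^3/27 - 5*z^2/8


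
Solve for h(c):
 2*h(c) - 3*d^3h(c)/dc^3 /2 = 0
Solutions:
 h(c) = C3*exp(6^(2/3)*c/3) + (C1*sin(2^(2/3)*3^(1/6)*c/2) + C2*cos(2^(2/3)*3^(1/6)*c/2))*exp(-6^(2/3)*c/6)


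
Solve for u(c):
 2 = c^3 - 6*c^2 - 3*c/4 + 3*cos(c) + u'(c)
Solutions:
 u(c) = C1 - c^4/4 + 2*c^3 + 3*c^2/8 + 2*c - 3*sin(c)


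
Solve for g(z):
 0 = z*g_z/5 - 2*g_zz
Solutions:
 g(z) = C1 + C2*erfi(sqrt(5)*z/10)


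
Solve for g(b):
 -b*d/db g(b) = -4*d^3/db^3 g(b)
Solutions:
 g(b) = C1 + Integral(C2*airyai(2^(1/3)*b/2) + C3*airybi(2^(1/3)*b/2), b)


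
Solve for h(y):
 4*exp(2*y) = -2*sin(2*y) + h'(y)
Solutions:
 h(y) = C1 + 2*exp(2*y) - cos(2*y)


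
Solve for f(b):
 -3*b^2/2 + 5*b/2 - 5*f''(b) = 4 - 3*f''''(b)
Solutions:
 f(b) = C1 + C2*b + C3*exp(-sqrt(15)*b/3) + C4*exp(sqrt(15)*b/3) - b^4/40 + b^3/12 - 29*b^2/50


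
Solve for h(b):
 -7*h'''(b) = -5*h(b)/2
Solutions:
 h(b) = C3*exp(14^(2/3)*5^(1/3)*b/14) + (C1*sin(14^(2/3)*sqrt(3)*5^(1/3)*b/28) + C2*cos(14^(2/3)*sqrt(3)*5^(1/3)*b/28))*exp(-14^(2/3)*5^(1/3)*b/28)


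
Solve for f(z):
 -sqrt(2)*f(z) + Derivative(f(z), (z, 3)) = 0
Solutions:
 f(z) = C3*exp(2^(1/6)*z) + (C1*sin(2^(1/6)*sqrt(3)*z/2) + C2*cos(2^(1/6)*sqrt(3)*z/2))*exp(-2^(1/6)*z/2)


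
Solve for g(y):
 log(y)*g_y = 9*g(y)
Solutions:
 g(y) = C1*exp(9*li(y))


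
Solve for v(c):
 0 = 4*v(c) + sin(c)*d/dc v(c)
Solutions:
 v(c) = C1*(cos(c)^2 + 2*cos(c) + 1)/(cos(c)^2 - 2*cos(c) + 1)


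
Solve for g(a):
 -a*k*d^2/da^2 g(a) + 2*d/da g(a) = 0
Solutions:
 g(a) = C1 + a^(((re(k) + 2)*re(k) + im(k)^2)/(re(k)^2 + im(k)^2))*(C2*sin(2*log(a)*Abs(im(k))/(re(k)^2 + im(k)^2)) + C3*cos(2*log(a)*im(k)/(re(k)^2 + im(k)^2)))


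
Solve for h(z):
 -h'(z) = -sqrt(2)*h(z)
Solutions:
 h(z) = C1*exp(sqrt(2)*z)


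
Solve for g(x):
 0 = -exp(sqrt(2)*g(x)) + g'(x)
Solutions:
 g(x) = sqrt(2)*(2*log(-1/(C1 + x)) - log(2))/4


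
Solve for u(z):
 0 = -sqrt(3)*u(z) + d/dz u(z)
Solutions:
 u(z) = C1*exp(sqrt(3)*z)


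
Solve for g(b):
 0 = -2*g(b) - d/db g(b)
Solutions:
 g(b) = C1*exp(-2*b)


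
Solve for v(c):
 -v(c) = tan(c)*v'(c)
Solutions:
 v(c) = C1/sin(c)


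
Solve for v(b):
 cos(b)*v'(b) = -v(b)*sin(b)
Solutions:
 v(b) = C1*cos(b)


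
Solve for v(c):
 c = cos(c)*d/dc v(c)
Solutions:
 v(c) = C1 + Integral(c/cos(c), c)


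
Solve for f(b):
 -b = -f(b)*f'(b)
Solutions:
 f(b) = -sqrt(C1 + b^2)
 f(b) = sqrt(C1 + b^2)


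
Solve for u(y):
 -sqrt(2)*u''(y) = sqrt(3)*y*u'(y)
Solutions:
 u(y) = C1 + C2*erf(6^(1/4)*y/2)


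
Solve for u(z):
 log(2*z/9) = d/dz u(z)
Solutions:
 u(z) = C1 + z*log(z) + z*log(2/9) - z


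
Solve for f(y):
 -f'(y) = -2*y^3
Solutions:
 f(y) = C1 + y^4/2


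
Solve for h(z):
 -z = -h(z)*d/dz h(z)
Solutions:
 h(z) = -sqrt(C1 + z^2)
 h(z) = sqrt(C1 + z^2)


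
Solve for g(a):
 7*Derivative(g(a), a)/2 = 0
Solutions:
 g(a) = C1


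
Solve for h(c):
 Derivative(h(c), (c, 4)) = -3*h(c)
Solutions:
 h(c) = (C1*sin(sqrt(2)*3^(1/4)*c/2) + C2*cos(sqrt(2)*3^(1/4)*c/2))*exp(-sqrt(2)*3^(1/4)*c/2) + (C3*sin(sqrt(2)*3^(1/4)*c/2) + C4*cos(sqrt(2)*3^(1/4)*c/2))*exp(sqrt(2)*3^(1/4)*c/2)


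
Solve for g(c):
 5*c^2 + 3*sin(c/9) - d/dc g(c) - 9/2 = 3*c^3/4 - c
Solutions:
 g(c) = C1 - 3*c^4/16 + 5*c^3/3 + c^2/2 - 9*c/2 - 27*cos(c/9)


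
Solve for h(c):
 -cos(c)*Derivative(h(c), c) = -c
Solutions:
 h(c) = C1 + Integral(c/cos(c), c)


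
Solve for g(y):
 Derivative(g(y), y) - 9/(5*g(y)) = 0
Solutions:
 g(y) = -sqrt(C1 + 90*y)/5
 g(y) = sqrt(C1 + 90*y)/5


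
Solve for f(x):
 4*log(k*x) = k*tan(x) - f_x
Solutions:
 f(x) = C1 - k*log(cos(x)) - 4*x*log(k*x) + 4*x


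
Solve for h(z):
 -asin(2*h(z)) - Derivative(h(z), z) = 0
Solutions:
 Integral(1/asin(2*_y), (_y, h(z))) = C1 - z


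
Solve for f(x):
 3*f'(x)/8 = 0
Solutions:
 f(x) = C1


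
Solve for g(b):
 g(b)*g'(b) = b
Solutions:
 g(b) = -sqrt(C1 + b^2)
 g(b) = sqrt(C1 + b^2)


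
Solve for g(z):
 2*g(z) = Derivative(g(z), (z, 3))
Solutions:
 g(z) = C3*exp(2^(1/3)*z) + (C1*sin(2^(1/3)*sqrt(3)*z/2) + C2*cos(2^(1/3)*sqrt(3)*z/2))*exp(-2^(1/3)*z/2)


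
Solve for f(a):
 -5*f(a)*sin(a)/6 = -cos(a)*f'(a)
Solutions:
 f(a) = C1/cos(a)^(5/6)


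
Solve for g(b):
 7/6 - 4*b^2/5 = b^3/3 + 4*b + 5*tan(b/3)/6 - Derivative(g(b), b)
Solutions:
 g(b) = C1 + b^4/12 + 4*b^3/15 + 2*b^2 - 7*b/6 - 5*log(cos(b/3))/2


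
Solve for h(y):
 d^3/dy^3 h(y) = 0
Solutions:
 h(y) = C1 + C2*y + C3*y^2


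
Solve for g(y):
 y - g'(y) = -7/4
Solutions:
 g(y) = C1 + y^2/2 + 7*y/4


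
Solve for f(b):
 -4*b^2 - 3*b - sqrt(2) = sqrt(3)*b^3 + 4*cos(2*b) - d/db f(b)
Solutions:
 f(b) = C1 + sqrt(3)*b^4/4 + 4*b^3/3 + 3*b^2/2 + sqrt(2)*b + 2*sin(2*b)


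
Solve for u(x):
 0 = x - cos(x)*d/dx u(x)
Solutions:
 u(x) = C1 + Integral(x/cos(x), x)


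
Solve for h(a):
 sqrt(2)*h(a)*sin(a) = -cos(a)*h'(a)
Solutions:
 h(a) = C1*cos(a)^(sqrt(2))


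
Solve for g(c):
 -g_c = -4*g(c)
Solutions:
 g(c) = C1*exp(4*c)


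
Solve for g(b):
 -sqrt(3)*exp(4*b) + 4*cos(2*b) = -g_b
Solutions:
 g(b) = C1 + sqrt(3)*exp(4*b)/4 - 2*sin(2*b)


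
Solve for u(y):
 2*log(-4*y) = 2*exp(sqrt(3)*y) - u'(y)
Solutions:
 u(y) = C1 - 2*y*log(-y) + 2*y*(1 - 2*log(2)) + 2*sqrt(3)*exp(sqrt(3)*y)/3


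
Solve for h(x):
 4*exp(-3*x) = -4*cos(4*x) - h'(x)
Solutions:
 h(x) = C1 - sin(4*x) + 4*exp(-3*x)/3


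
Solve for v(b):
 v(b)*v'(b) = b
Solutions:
 v(b) = -sqrt(C1 + b^2)
 v(b) = sqrt(C1 + b^2)


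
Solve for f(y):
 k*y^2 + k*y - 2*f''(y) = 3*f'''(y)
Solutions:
 f(y) = C1 + C2*y + C3*exp(-2*y/3) + k*y^4/24 - k*y^3/6 + 3*k*y^2/4


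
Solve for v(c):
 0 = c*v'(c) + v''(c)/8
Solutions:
 v(c) = C1 + C2*erf(2*c)


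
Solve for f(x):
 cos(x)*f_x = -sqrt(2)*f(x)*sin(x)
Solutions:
 f(x) = C1*cos(x)^(sqrt(2))


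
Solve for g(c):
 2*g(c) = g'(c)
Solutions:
 g(c) = C1*exp(2*c)


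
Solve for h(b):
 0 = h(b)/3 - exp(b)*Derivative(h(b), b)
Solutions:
 h(b) = C1*exp(-exp(-b)/3)


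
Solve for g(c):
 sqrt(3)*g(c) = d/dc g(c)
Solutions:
 g(c) = C1*exp(sqrt(3)*c)


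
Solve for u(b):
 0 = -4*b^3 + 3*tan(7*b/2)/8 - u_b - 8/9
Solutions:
 u(b) = C1 - b^4 - 8*b/9 - 3*log(cos(7*b/2))/28


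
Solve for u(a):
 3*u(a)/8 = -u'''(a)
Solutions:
 u(a) = C3*exp(-3^(1/3)*a/2) + (C1*sin(3^(5/6)*a/4) + C2*cos(3^(5/6)*a/4))*exp(3^(1/3)*a/4)


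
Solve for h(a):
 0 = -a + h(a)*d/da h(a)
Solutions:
 h(a) = -sqrt(C1 + a^2)
 h(a) = sqrt(C1 + a^2)


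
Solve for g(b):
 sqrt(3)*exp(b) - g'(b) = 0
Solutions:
 g(b) = C1 + sqrt(3)*exp(b)


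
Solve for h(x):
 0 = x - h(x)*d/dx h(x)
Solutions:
 h(x) = -sqrt(C1 + x^2)
 h(x) = sqrt(C1 + x^2)


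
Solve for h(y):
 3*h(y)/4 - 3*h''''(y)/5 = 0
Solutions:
 h(y) = C1*exp(-sqrt(2)*5^(1/4)*y/2) + C2*exp(sqrt(2)*5^(1/4)*y/2) + C3*sin(sqrt(2)*5^(1/4)*y/2) + C4*cos(sqrt(2)*5^(1/4)*y/2)


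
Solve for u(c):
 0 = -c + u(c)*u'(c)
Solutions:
 u(c) = -sqrt(C1 + c^2)
 u(c) = sqrt(C1 + c^2)


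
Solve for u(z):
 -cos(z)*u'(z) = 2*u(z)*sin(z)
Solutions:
 u(z) = C1*cos(z)^2


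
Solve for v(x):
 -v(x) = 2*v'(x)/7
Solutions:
 v(x) = C1*exp(-7*x/2)


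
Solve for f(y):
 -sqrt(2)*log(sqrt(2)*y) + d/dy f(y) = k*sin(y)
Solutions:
 f(y) = C1 - k*cos(y) + sqrt(2)*y*(log(y) - 1) + sqrt(2)*y*log(2)/2


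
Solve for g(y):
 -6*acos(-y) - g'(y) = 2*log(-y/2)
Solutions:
 g(y) = C1 - 2*y*log(-y) - 6*y*acos(-y) + 2*y*log(2) + 2*y - 6*sqrt(1 - y^2)


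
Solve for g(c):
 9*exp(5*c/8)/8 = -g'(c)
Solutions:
 g(c) = C1 - 9*exp(5*c/8)/5


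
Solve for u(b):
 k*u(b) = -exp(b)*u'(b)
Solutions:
 u(b) = C1*exp(k*exp(-b))


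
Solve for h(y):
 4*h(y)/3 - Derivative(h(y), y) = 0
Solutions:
 h(y) = C1*exp(4*y/3)


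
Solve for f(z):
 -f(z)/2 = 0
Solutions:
 f(z) = 0


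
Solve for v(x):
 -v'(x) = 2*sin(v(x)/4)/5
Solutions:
 2*x/5 + 2*log(cos(v(x)/4) - 1) - 2*log(cos(v(x)/4) + 1) = C1


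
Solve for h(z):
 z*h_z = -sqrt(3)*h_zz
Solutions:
 h(z) = C1 + C2*erf(sqrt(2)*3^(3/4)*z/6)


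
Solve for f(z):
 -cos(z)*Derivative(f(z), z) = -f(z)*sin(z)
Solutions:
 f(z) = C1/cos(z)


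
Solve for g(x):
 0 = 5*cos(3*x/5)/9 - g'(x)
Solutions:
 g(x) = C1 + 25*sin(3*x/5)/27


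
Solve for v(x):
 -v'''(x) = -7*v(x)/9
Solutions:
 v(x) = C3*exp(21^(1/3)*x/3) + (C1*sin(3^(5/6)*7^(1/3)*x/6) + C2*cos(3^(5/6)*7^(1/3)*x/6))*exp(-21^(1/3)*x/6)


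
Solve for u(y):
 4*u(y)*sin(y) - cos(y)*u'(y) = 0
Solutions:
 u(y) = C1/cos(y)^4


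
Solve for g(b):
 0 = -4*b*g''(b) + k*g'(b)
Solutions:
 g(b) = C1 + b^(re(k)/4 + 1)*(C2*sin(log(b)*Abs(im(k))/4) + C3*cos(log(b)*im(k)/4))


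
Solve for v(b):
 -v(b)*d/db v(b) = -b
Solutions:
 v(b) = -sqrt(C1 + b^2)
 v(b) = sqrt(C1 + b^2)


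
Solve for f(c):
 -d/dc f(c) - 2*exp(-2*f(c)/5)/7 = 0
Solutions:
 f(c) = 5*log(-sqrt(C1 - 2*c)) - 5*log(35) + 5*log(70)/2
 f(c) = 5*log(C1 - 2*c)/2 - 5*log(35) + 5*log(70)/2


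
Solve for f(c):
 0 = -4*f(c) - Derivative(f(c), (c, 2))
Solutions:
 f(c) = C1*sin(2*c) + C2*cos(2*c)


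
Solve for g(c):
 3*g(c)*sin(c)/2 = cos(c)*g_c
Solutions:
 g(c) = C1/cos(c)^(3/2)


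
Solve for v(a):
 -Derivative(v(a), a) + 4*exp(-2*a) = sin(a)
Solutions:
 v(a) = C1 + cos(a) - 2*exp(-2*a)


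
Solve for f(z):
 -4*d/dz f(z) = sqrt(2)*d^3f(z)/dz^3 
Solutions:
 f(z) = C1 + C2*sin(2^(3/4)*z) + C3*cos(2^(3/4)*z)


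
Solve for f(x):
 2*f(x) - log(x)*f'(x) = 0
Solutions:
 f(x) = C1*exp(2*li(x))


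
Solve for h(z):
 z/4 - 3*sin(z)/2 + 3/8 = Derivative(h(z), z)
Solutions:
 h(z) = C1 + z^2/8 + 3*z/8 + 3*cos(z)/2


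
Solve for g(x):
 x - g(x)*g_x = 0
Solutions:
 g(x) = -sqrt(C1 + x^2)
 g(x) = sqrt(C1 + x^2)


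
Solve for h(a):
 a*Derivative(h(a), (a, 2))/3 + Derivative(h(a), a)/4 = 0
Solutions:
 h(a) = C1 + C2*a^(1/4)


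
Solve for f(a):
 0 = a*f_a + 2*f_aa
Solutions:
 f(a) = C1 + C2*erf(a/2)


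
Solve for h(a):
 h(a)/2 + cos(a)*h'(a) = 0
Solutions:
 h(a) = C1*(sin(a) - 1)^(1/4)/(sin(a) + 1)^(1/4)


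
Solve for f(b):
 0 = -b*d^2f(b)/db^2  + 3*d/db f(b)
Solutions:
 f(b) = C1 + C2*b^4


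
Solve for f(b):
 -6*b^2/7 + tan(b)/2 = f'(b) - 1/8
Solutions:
 f(b) = C1 - 2*b^3/7 + b/8 - log(cos(b))/2


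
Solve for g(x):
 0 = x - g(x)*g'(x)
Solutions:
 g(x) = -sqrt(C1 + x^2)
 g(x) = sqrt(C1 + x^2)


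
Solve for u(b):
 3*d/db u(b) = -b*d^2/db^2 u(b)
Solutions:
 u(b) = C1 + C2/b^2


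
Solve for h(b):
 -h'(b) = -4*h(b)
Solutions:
 h(b) = C1*exp(4*b)


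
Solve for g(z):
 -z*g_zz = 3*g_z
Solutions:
 g(z) = C1 + C2/z^2


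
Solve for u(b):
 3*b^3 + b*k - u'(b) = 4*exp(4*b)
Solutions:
 u(b) = C1 + 3*b^4/4 + b^2*k/2 - exp(4*b)


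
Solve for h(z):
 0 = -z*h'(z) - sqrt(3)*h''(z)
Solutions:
 h(z) = C1 + C2*erf(sqrt(2)*3^(3/4)*z/6)


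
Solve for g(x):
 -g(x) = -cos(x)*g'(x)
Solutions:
 g(x) = C1*sqrt(sin(x) + 1)/sqrt(sin(x) - 1)


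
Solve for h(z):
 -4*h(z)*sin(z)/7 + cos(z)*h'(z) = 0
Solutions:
 h(z) = C1/cos(z)^(4/7)


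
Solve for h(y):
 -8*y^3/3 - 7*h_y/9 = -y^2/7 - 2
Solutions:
 h(y) = C1 - 6*y^4/7 + 3*y^3/49 + 18*y/7


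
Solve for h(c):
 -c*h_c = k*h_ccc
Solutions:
 h(c) = C1 + Integral(C2*airyai(c*(-1/k)^(1/3)) + C3*airybi(c*(-1/k)^(1/3)), c)


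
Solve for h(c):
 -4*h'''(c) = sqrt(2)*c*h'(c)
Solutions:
 h(c) = C1 + Integral(C2*airyai(-sqrt(2)*c/2) + C3*airybi(-sqrt(2)*c/2), c)


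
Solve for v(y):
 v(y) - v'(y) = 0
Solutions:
 v(y) = C1*exp(y)


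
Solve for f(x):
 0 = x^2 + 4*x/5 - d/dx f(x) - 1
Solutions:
 f(x) = C1 + x^3/3 + 2*x^2/5 - x


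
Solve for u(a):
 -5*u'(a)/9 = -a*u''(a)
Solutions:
 u(a) = C1 + C2*a^(14/9)


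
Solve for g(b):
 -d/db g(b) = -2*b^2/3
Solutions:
 g(b) = C1 + 2*b^3/9


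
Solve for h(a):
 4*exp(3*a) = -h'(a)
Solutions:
 h(a) = C1 - 4*exp(3*a)/3


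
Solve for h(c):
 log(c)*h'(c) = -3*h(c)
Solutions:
 h(c) = C1*exp(-3*li(c))


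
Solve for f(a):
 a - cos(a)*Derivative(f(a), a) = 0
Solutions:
 f(a) = C1 + Integral(a/cos(a), a)


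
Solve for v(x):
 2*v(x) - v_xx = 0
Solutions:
 v(x) = C1*exp(-sqrt(2)*x) + C2*exp(sqrt(2)*x)


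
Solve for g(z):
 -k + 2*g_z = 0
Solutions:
 g(z) = C1 + k*z/2


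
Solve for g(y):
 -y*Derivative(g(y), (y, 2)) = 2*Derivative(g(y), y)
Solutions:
 g(y) = C1 + C2/y


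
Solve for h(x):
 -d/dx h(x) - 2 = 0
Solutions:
 h(x) = C1 - 2*x


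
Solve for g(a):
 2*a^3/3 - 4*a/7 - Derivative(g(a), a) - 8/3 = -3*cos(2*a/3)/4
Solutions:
 g(a) = C1 + a^4/6 - 2*a^2/7 - 8*a/3 + 9*sin(2*a/3)/8


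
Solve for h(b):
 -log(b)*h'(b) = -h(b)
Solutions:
 h(b) = C1*exp(li(b))


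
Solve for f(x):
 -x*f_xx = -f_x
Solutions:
 f(x) = C1 + C2*x^2


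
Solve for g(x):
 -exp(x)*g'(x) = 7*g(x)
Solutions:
 g(x) = C1*exp(7*exp(-x))


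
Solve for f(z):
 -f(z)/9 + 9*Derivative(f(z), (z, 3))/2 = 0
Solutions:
 f(z) = C3*exp(2^(1/3)*3^(2/3)*z/9) + (C1*sin(2^(1/3)*3^(1/6)*z/6) + C2*cos(2^(1/3)*3^(1/6)*z/6))*exp(-2^(1/3)*3^(2/3)*z/18)


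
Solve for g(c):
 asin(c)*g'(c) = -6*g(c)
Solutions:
 g(c) = C1*exp(-6*Integral(1/asin(c), c))


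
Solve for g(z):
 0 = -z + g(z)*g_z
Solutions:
 g(z) = -sqrt(C1 + z^2)
 g(z) = sqrt(C1 + z^2)


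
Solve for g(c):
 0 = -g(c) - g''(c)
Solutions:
 g(c) = C1*sin(c) + C2*cos(c)


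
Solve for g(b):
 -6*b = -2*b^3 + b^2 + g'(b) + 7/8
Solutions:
 g(b) = C1 + b^4/2 - b^3/3 - 3*b^2 - 7*b/8


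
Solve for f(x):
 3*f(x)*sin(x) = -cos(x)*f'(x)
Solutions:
 f(x) = C1*cos(x)^3


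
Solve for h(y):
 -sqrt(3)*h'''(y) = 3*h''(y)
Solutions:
 h(y) = C1 + C2*y + C3*exp(-sqrt(3)*y)


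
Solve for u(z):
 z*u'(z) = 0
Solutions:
 u(z) = C1


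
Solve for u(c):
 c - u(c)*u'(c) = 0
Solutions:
 u(c) = -sqrt(C1 + c^2)
 u(c) = sqrt(C1 + c^2)


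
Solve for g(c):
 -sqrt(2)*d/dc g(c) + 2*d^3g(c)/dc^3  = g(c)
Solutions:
 g(c) = C1*exp(-c*(2*2^(1/6)*3^(2/3)/(sqrt(3)*sqrt(27 - 4*sqrt(2)) + 9)^(1/3) + 6^(1/3)*(sqrt(3)*sqrt(27 - 4*sqrt(2)) + 9)^(1/3))/12)*sin(c*(-6*6^(1/6)/(sqrt(3)*sqrt(27 - 4*sqrt(2)) + 9)^(1/3) + 2^(1/3)*3^(5/6)*(sqrt(3)*sqrt(27 - 4*sqrt(2)) + 9)^(1/3))/12) + C2*exp(-c*(2*2^(1/6)*3^(2/3)/(sqrt(3)*sqrt(27 - 4*sqrt(2)) + 9)^(1/3) + 6^(1/3)*(sqrt(3)*sqrt(27 - 4*sqrt(2)) + 9)^(1/3))/12)*cos(c*(-6*6^(1/6)/(sqrt(3)*sqrt(27 - 4*sqrt(2)) + 9)^(1/3) + 2^(1/3)*3^(5/6)*(sqrt(3)*sqrt(27 - 4*sqrt(2)) + 9)^(1/3))/12) + C3*exp(c*(2*2^(1/6)*3^(2/3)/(sqrt(3)*sqrt(27 - 4*sqrt(2)) + 9)^(1/3) + 6^(1/3)*(sqrt(3)*sqrt(27 - 4*sqrt(2)) + 9)^(1/3))/6)


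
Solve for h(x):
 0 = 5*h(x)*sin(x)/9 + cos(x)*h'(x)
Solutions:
 h(x) = C1*cos(x)^(5/9)


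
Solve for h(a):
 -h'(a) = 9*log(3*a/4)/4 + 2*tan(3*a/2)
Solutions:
 h(a) = C1 - 9*a*log(a)/4 - 9*a*log(3)/4 + 9*a/4 + 9*a*log(2)/2 + 4*log(cos(3*a/2))/3


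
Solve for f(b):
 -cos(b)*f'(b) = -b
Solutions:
 f(b) = C1 + Integral(b/cos(b), b)


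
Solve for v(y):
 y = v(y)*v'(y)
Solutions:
 v(y) = -sqrt(C1 + y^2)
 v(y) = sqrt(C1 + y^2)


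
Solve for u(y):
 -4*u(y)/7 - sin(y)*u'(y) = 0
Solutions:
 u(y) = C1*(cos(y) + 1)^(2/7)/(cos(y) - 1)^(2/7)


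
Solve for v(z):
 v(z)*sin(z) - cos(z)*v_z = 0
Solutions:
 v(z) = C1/cos(z)


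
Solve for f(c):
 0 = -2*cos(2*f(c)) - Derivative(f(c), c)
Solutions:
 f(c) = -asin((C1 + exp(8*c))/(C1 - exp(8*c)))/2 + pi/2
 f(c) = asin((C1 + exp(8*c))/(C1 - exp(8*c)))/2


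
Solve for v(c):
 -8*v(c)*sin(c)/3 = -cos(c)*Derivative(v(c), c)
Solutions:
 v(c) = C1/cos(c)^(8/3)


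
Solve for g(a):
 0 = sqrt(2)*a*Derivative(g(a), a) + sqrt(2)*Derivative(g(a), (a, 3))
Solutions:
 g(a) = C1 + Integral(C2*airyai(-a) + C3*airybi(-a), a)


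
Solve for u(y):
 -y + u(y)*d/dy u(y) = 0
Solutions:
 u(y) = -sqrt(C1 + y^2)
 u(y) = sqrt(C1 + y^2)


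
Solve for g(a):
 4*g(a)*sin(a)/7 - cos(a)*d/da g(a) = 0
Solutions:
 g(a) = C1/cos(a)^(4/7)


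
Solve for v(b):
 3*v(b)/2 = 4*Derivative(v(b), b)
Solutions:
 v(b) = C1*exp(3*b/8)


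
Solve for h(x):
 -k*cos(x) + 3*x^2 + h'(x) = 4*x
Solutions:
 h(x) = C1 + k*sin(x) - x^3 + 2*x^2


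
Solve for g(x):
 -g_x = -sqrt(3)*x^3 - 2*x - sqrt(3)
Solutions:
 g(x) = C1 + sqrt(3)*x^4/4 + x^2 + sqrt(3)*x


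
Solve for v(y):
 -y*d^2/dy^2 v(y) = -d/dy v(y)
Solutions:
 v(y) = C1 + C2*y^2


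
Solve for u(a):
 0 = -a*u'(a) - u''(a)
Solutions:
 u(a) = C1 + C2*erf(sqrt(2)*a/2)


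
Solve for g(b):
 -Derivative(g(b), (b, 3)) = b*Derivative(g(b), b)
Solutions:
 g(b) = C1 + Integral(C2*airyai(-b) + C3*airybi(-b), b)


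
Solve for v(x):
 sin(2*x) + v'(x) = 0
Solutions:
 v(x) = C1 + cos(2*x)/2


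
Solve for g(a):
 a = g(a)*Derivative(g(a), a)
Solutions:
 g(a) = -sqrt(C1 + a^2)
 g(a) = sqrt(C1 + a^2)


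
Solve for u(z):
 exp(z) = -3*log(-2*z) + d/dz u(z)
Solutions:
 u(z) = C1 + 3*z*log(-z) + 3*z*(-1 + log(2)) + exp(z)


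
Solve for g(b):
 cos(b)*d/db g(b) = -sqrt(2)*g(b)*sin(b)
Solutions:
 g(b) = C1*cos(b)^(sqrt(2))


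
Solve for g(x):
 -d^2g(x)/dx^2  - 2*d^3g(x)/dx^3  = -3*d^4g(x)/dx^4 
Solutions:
 g(x) = C1 + C2*x + C3*exp(-x/3) + C4*exp(x)


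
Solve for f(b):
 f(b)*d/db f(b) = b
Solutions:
 f(b) = -sqrt(C1 + b^2)
 f(b) = sqrt(C1 + b^2)


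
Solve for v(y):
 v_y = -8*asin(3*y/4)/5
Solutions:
 v(y) = C1 - 8*y*asin(3*y/4)/5 - 8*sqrt(16 - 9*y^2)/15


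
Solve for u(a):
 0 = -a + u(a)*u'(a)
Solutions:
 u(a) = -sqrt(C1 + a^2)
 u(a) = sqrt(C1 + a^2)


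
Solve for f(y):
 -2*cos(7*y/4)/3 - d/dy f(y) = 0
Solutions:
 f(y) = C1 - 8*sin(7*y/4)/21


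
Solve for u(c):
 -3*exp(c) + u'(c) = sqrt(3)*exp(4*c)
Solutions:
 u(c) = C1 + sqrt(3)*exp(4*c)/4 + 3*exp(c)


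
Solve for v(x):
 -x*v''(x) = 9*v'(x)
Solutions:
 v(x) = C1 + C2/x^8


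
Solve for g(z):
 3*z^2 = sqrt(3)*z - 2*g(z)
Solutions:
 g(z) = z*(-3*z + sqrt(3))/2


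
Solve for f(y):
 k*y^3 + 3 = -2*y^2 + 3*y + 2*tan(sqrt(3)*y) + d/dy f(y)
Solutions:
 f(y) = C1 + k*y^4/4 + 2*y^3/3 - 3*y^2/2 + 3*y + 2*sqrt(3)*log(cos(sqrt(3)*y))/3


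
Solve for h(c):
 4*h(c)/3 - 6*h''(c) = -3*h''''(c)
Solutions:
 h(c) = C1*exp(-c*sqrt(1 - sqrt(5)/3)) + C2*exp(c*sqrt(1 - sqrt(5)/3)) + C3*exp(-c*sqrt(sqrt(5)/3 + 1)) + C4*exp(c*sqrt(sqrt(5)/3 + 1))


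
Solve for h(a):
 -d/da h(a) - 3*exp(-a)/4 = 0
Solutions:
 h(a) = C1 + 3*exp(-a)/4


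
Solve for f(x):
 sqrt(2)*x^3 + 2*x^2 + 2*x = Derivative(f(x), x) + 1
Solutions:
 f(x) = C1 + sqrt(2)*x^4/4 + 2*x^3/3 + x^2 - x


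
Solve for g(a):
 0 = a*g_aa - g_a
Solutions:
 g(a) = C1 + C2*a^2


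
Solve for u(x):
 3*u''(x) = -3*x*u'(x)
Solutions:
 u(x) = C1 + C2*erf(sqrt(2)*x/2)


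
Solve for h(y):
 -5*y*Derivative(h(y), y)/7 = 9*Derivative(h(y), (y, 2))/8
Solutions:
 h(y) = C1 + C2*erf(2*sqrt(35)*y/21)


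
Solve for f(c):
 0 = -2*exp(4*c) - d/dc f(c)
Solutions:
 f(c) = C1 - exp(4*c)/2


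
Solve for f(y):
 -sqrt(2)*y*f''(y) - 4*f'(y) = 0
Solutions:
 f(y) = C1 + C2*y^(1 - 2*sqrt(2))


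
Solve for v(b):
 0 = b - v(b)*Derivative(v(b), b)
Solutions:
 v(b) = -sqrt(C1 + b^2)
 v(b) = sqrt(C1 + b^2)


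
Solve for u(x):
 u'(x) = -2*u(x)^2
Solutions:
 u(x) = 1/(C1 + 2*x)


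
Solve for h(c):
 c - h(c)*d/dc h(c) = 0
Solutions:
 h(c) = -sqrt(C1 + c^2)
 h(c) = sqrt(C1 + c^2)


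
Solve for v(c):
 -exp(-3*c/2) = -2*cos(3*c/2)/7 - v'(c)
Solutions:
 v(c) = C1 - 4*sin(3*c/2)/21 - 2*exp(-3*c/2)/3


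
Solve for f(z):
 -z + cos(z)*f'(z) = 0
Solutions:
 f(z) = C1 + Integral(z/cos(z), z)


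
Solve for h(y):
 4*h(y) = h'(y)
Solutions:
 h(y) = C1*exp(4*y)


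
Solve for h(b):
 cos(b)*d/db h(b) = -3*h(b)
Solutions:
 h(b) = C1*(sin(b) - 1)^(3/2)/(sin(b) + 1)^(3/2)


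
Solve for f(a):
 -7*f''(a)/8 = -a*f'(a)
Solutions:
 f(a) = C1 + C2*erfi(2*sqrt(7)*a/7)


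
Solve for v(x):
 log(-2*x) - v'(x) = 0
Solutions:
 v(x) = C1 + x*log(-x) + x*(-1 + log(2))


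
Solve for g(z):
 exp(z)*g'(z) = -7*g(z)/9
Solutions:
 g(z) = C1*exp(7*exp(-z)/9)


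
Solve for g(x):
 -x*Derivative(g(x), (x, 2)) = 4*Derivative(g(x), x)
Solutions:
 g(x) = C1 + C2/x^3


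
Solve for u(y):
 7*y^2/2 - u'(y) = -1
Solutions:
 u(y) = C1 + 7*y^3/6 + y


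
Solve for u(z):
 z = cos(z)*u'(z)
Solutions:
 u(z) = C1 + Integral(z/cos(z), z)


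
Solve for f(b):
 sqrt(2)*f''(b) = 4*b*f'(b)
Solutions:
 f(b) = C1 + C2*erfi(2^(1/4)*b)


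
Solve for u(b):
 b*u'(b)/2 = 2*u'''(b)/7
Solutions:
 u(b) = C1 + Integral(C2*airyai(14^(1/3)*b/2) + C3*airybi(14^(1/3)*b/2), b)


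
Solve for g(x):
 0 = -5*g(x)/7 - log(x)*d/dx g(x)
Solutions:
 g(x) = C1*exp(-5*li(x)/7)


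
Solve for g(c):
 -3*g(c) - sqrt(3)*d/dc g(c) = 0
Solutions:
 g(c) = C1*exp(-sqrt(3)*c)


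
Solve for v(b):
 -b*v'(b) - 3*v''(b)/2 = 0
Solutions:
 v(b) = C1 + C2*erf(sqrt(3)*b/3)


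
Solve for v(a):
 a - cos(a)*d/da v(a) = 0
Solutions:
 v(a) = C1 + Integral(a/cos(a), a)


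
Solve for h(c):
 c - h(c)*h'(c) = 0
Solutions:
 h(c) = -sqrt(C1 + c^2)
 h(c) = sqrt(C1 + c^2)


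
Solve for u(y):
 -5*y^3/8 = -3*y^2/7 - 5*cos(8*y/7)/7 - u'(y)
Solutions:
 u(y) = C1 + 5*y^4/32 - y^3/7 - 5*sin(8*y/7)/8


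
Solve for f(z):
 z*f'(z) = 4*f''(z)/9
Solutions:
 f(z) = C1 + C2*erfi(3*sqrt(2)*z/4)


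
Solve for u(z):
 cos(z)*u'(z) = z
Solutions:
 u(z) = C1 + Integral(z/cos(z), z)


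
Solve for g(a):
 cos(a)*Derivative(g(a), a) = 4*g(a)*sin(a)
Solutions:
 g(a) = C1/cos(a)^4


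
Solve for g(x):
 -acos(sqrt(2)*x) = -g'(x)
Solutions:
 g(x) = C1 + x*acos(sqrt(2)*x) - sqrt(2)*sqrt(1 - 2*x^2)/2


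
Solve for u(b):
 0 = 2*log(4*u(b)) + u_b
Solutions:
 Integral(1/(log(_y) + 2*log(2)), (_y, u(b)))/2 = C1 - b


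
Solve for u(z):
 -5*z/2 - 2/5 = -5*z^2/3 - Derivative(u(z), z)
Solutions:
 u(z) = C1 - 5*z^3/9 + 5*z^2/4 + 2*z/5


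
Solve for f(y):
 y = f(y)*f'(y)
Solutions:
 f(y) = -sqrt(C1 + y^2)
 f(y) = sqrt(C1 + y^2)


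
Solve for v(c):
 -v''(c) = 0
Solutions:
 v(c) = C1 + C2*c


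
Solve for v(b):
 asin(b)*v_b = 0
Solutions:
 v(b) = C1


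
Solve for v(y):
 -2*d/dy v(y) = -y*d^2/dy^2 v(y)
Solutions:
 v(y) = C1 + C2*y^3


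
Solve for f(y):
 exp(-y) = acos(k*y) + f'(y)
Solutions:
 f(y) = C1 - Piecewise((y*acos(k*y) + exp(-y) - sqrt(-k^2*y^2 + 1)/k, Ne(k, 0)), (pi*y/2 + exp(-y), True))


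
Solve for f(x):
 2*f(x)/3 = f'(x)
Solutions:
 f(x) = C1*exp(2*x/3)


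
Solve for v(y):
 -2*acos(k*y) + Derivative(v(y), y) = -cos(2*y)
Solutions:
 v(y) = C1 + 2*Piecewise((y*acos(k*y) - sqrt(-k^2*y^2 + 1)/k, Ne(k, 0)), (pi*y/2, True)) - sin(2*y)/2


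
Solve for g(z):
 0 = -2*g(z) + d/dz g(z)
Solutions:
 g(z) = C1*exp(2*z)


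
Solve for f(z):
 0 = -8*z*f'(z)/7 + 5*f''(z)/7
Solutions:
 f(z) = C1 + C2*erfi(2*sqrt(5)*z/5)


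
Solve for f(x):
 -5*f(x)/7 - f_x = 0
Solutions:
 f(x) = C1*exp(-5*x/7)


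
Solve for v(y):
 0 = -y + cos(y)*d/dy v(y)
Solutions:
 v(y) = C1 + Integral(y/cos(y), y)


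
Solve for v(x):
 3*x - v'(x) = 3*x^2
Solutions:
 v(x) = C1 - x^3 + 3*x^2/2


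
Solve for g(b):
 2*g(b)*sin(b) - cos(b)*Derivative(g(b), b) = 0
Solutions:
 g(b) = C1/cos(b)^2


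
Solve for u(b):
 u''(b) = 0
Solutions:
 u(b) = C1 + C2*b


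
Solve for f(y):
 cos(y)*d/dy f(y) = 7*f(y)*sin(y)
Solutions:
 f(y) = C1/cos(y)^7


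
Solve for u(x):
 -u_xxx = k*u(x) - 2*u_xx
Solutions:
 u(x) = C1*exp(x*(-(27*k/2 + sqrt((27*k - 16)^2 - 256)/2 - 8)^(1/3) + 2 - 4/(27*k/2 + sqrt((27*k - 16)^2 - 256)/2 - 8)^(1/3))/3) + C2*exp(x*((27*k/2 + sqrt((27*k - 16)^2 - 256)/2 - 8)^(1/3) - sqrt(3)*I*(27*k/2 + sqrt((27*k - 16)^2 - 256)/2 - 8)^(1/3) + 4 - 16/((-1 + sqrt(3)*I)*(27*k/2 + sqrt((27*k - 16)^2 - 256)/2 - 8)^(1/3)))/6) + C3*exp(x*((27*k/2 + sqrt((27*k - 16)^2 - 256)/2 - 8)^(1/3) + sqrt(3)*I*(27*k/2 + sqrt((27*k - 16)^2 - 256)/2 - 8)^(1/3) + 4 + 16/((1 + sqrt(3)*I)*(27*k/2 + sqrt((27*k - 16)^2 - 256)/2 - 8)^(1/3)))/6)


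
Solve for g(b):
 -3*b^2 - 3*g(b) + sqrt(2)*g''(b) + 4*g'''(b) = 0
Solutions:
 g(b) = C1*exp(-b*(2^(2/3)/(-sqrt(2) + sqrt(-2 + (324 - sqrt(2))^2) + 324)^(1/3) + 2*sqrt(2) + 2^(1/3)*(-sqrt(2) + sqrt(-2 + (324 - sqrt(2))^2) + 324)^(1/3))/24)*sin(2^(1/3)*sqrt(3)*b*(-(-sqrt(2) + sqrt(-2 + (324 - sqrt(2))^2) + 324)^(1/3) + 2^(1/3)/(-sqrt(2) + sqrt(-2 + (324 - sqrt(2))^2) + 324)^(1/3))/24) + C2*exp(-b*(2^(2/3)/(-sqrt(2) + sqrt(-2 + (324 - sqrt(2))^2) + 324)^(1/3) + 2*sqrt(2) + 2^(1/3)*(-sqrt(2) + sqrt(-2 + (324 - sqrt(2))^2) + 324)^(1/3))/24)*cos(2^(1/3)*sqrt(3)*b*(-(-sqrt(2) + sqrt(-2 + (324 - sqrt(2))^2) + 324)^(1/3) + 2^(1/3)/(-sqrt(2) + sqrt(-2 + (324 - sqrt(2))^2) + 324)^(1/3))/24) + C3*exp(b*(-sqrt(2) + 2^(2/3)/(-sqrt(2) + sqrt(-2 + (324 - sqrt(2))^2) + 324)^(1/3) + 2^(1/3)*(-sqrt(2) + sqrt(-2 + (324 - sqrt(2))^2) + 324)^(1/3))/12) - b^2 - 2*sqrt(2)/3


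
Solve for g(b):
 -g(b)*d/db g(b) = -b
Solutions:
 g(b) = -sqrt(C1 + b^2)
 g(b) = sqrt(C1 + b^2)


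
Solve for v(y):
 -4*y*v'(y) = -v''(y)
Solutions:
 v(y) = C1 + C2*erfi(sqrt(2)*y)


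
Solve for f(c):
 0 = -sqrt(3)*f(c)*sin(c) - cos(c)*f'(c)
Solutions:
 f(c) = C1*cos(c)^(sqrt(3))


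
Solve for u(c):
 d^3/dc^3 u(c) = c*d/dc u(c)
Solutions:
 u(c) = C1 + Integral(C2*airyai(c) + C3*airybi(c), c)


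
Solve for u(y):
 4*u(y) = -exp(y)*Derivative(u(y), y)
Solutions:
 u(y) = C1*exp(4*exp(-y))


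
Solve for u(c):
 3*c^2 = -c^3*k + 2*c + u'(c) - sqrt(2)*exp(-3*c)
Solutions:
 u(c) = C1 + c^4*k/4 + c^3 - c^2 - sqrt(2)*exp(-3*c)/3


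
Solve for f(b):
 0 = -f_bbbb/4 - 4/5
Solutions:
 f(b) = C1 + C2*b + C3*b^2 + C4*b^3 - 2*b^4/15


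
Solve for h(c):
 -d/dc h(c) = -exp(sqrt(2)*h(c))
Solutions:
 h(c) = sqrt(2)*(2*log(-1/(C1 + c)) - log(2))/4


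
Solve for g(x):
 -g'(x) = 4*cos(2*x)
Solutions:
 g(x) = C1 - 2*sin(2*x)


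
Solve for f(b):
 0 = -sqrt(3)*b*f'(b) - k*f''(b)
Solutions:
 f(b) = C1 + C2*sqrt(k)*erf(sqrt(2)*3^(1/4)*b*sqrt(1/k)/2)


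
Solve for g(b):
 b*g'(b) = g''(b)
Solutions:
 g(b) = C1 + C2*erfi(sqrt(2)*b/2)


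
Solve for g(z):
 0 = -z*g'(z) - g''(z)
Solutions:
 g(z) = C1 + C2*erf(sqrt(2)*z/2)


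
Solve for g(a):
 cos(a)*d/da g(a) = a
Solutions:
 g(a) = C1 + Integral(a/cos(a), a)


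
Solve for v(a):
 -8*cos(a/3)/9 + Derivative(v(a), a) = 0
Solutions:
 v(a) = C1 + 8*sin(a/3)/3


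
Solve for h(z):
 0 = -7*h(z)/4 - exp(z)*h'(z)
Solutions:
 h(z) = C1*exp(7*exp(-z)/4)


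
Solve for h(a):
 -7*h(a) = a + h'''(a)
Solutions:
 h(a) = C3*exp(-7^(1/3)*a) - a/7 + (C1*sin(sqrt(3)*7^(1/3)*a/2) + C2*cos(sqrt(3)*7^(1/3)*a/2))*exp(7^(1/3)*a/2)


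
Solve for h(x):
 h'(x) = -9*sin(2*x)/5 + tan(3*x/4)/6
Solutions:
 h(x) = C1 - 2*log(cos(3*x/4))/9 + 9*cos(2*x)/10


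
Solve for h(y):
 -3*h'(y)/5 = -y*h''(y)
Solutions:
 h(y) = C1 + C2*y^(8/5)


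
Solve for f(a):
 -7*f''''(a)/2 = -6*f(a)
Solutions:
 f(a) = C1*exp(-sqrt(2)*3^(1/4)*7^(3/4)*a/7) + C2*exp(sqrt(2)*3^(1/4)*7^(3/4)*a/7) + C3*sin(sqrt(2)*3^(1/4)*7^(3/4)*a/7) + C4*cos(sqrt(2)*3^(1/4)*7^(3/4)*a/7)


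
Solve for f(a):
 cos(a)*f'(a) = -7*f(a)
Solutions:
 f(a) = C1*sqrt(sin(a) - 1)*(sin(a)^3 - 3*sin(a)^2 + 3*sin(a) - 1)/(sqrt(sin(a) + 1)*(sin(a)^3 + 3*sin(a)^2 + 3*sin(a) + 1))


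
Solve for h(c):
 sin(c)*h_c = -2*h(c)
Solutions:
 h(c) = C1*(cos(c) + 1)/(cos(c) - 1)


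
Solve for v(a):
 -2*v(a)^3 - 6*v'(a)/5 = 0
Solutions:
 v(a) = -sqrt(6)*sqrt(-1/(C1 - 5*a))/2
 v(a) = sqrt(6)*sqrt(-1/(C1 - 5*a))/2


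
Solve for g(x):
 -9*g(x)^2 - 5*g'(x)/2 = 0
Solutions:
 g(x) = 5/(C1 + 18*x)


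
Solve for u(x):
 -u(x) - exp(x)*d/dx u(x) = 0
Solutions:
 u(x) = C1*exp(exp(-x))


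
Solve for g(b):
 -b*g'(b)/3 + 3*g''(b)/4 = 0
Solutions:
 g(b) = C1 + C2*erfi(sqrt(2)*b/3)


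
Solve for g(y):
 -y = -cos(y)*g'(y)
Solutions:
 g(y) = C1 + Integral(y/cos(y), y)


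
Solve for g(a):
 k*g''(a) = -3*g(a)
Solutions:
 g(a) = C1*exp(-sqrt(3)*a*sqrt(-1/k)) + C2*exp(sqrt(3)*a*sqrt(-1/k))


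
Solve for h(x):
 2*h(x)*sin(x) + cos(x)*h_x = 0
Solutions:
 h(x) = C1*cos(x)^2


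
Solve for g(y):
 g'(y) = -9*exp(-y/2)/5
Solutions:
 g(y) = C1 + 18*exp(-y/2)/5


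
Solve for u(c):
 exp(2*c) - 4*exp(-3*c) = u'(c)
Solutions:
 u(c) = C1 + exp(2*c)/2 + 4*exp(-3*c)/3


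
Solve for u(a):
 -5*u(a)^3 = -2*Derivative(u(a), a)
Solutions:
 u(a) = -sqrt(-1/(C1 + 5*a))
 u(a) = sqrt(-1/(C1 + 5*a))


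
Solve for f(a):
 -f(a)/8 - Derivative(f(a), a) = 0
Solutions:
 f(a) = C1*exp(-a/8)


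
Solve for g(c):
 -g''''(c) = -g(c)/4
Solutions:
 g(c) = C1*exp(-sqrt(2)*c/2) + C2*exp(sqrt(2)*c/2) + C3*sin(sqrt(2)*c/2) + C4*cos(sqrt(2)*c/2)


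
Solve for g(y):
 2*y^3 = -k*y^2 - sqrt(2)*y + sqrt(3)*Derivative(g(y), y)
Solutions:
 g(y) = C1 + sqrt(3)*k*y^3/9 + sqrt(3)*y^4/6 + sqrt(6)*y^2/6


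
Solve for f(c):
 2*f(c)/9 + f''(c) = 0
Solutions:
 f(c) = C1*sin(sqrt(2)*c/3) + C2*cos(sqrt(2)*c/3)


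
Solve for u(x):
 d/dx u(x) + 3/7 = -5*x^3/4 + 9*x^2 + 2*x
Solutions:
 u(x) = C1 - 5*x^4/16 + 3*x^3 + x^2 - 3*x/7


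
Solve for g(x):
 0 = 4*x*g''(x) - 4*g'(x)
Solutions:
 g(x) = C1 + C2*x^2


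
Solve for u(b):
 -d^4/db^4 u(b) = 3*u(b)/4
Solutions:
 u(b) = (C1*sin(3^(1/4)*b/2) + C2*cos(3^(1/4)*b/2))*exp(-3^(1/4)*b/2) + (C3*sin(3^(1/4)*b/2) + C4*cos(3^(1/4)*b/2))*exp(3^(1/4)*b/2)


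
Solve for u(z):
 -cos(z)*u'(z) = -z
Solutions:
 u(z) = C1 + Integral(z/cos(z), z)


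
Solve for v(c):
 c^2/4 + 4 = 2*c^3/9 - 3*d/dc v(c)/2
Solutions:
 v(c) = C1 + c^4/27 - c^3/18 - 8*c/3


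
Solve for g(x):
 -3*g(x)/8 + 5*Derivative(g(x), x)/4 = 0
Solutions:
 g(x) = C1*exp(3*x/10)


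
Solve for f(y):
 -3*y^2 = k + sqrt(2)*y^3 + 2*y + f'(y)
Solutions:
 f(y) = C1 - k*y - sqrt(2)*y^4/4 - y^3 - y^2


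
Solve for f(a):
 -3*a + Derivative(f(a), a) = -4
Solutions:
 f(a) = C1 + 3*a^2/2 - 4*a


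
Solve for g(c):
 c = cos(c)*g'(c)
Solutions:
 g(c) = C1 + Integral(c/cos(c), c)


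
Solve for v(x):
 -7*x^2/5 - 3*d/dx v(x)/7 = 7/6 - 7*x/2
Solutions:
 v(x) = C1 - 49*x^3/45 + 49*x^2/12 - 49*x/18


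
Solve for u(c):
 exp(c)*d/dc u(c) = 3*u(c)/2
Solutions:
 u(c) = C1*exp(-3*exp(-c)/2)


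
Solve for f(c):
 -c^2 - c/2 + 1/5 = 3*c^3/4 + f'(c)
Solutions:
 f(c) = C1 - 3*c^4/16 - c^3/3 - c^2/4 + c/5


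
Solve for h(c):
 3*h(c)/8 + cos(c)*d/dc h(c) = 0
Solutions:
 h(c) = C1*(sin(c) - 1)^(3/16)/(sin(c) + 1)^(3/16)


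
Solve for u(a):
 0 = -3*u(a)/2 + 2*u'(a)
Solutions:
 u(a) = C1*exp(3*a/4)


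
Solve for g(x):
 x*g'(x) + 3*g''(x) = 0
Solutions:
 g(x) = C1 + C2*erf(sqrt(6)*x/6)


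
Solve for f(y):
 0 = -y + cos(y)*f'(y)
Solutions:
 f(y) = C1 + Integral(y/cos(y), y)


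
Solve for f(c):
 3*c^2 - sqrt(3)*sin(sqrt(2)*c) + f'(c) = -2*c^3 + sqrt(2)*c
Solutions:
 f(c) = C1 - c^4/2 - c^3 + sqrt(2)*c^2/2 - sqrt(6)*cos(sqrt(2)*c)/2


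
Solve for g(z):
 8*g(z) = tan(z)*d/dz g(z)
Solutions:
 g(z) = C1*sin(z)^8


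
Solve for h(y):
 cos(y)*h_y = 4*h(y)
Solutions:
 h(y) = C1*(sin(y)^2 + 2*sin(y) + 1)/(sin(y)^2 - 2*sin(y) + 1)


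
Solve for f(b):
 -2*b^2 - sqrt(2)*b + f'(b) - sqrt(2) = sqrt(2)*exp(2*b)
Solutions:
 f(b) = C1 + 2*b^3/3 + sqrt(2)*b^2/2 + sqrt(2)*b + sqrt(2)*exp(2*b)/2


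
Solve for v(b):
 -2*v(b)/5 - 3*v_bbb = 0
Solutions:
 v(b) = C3*exp(-15^(2/3)*2^(1/3)*b/15) + (C1*sin(2^(1/3)*3^(1/6)*5^(2/3)*b/10) + C2*cos(2^(1/3)*3^(1/6)*5^(2/3)*b/10))*exp(15^(2/3)*2^(1/3)*b/30)


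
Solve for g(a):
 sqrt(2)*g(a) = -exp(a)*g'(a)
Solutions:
 g(a) = C1*exp(sqrt(2)*exp(-a))


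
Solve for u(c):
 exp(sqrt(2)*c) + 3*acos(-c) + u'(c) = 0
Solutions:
 u(c) = C1 - 3*c*acos(-c) - 3*sqrt(1 - c^2) - sqrt(2)*exp(sqrt(2)*c)/2


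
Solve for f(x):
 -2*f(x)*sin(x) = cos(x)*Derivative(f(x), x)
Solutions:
 f(x) = C1*cos(x)^2


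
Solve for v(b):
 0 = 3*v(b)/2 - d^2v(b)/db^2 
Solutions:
 v(b) = C1*exp(-sqrt(6)*b/2) + C2*exp(sqrt(6)*b/2)


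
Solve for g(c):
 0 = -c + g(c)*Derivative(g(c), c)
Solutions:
 g(c) = -sqrt(C1 + c^2)
 g(c) = sqrt(C1 + c^2)


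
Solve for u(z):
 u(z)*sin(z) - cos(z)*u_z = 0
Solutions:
 u(z) = C1/cos(z)


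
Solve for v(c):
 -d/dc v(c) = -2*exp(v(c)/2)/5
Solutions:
 v(c) = 2*log(-1/(C1 + 2*c)) + 2*log(10)


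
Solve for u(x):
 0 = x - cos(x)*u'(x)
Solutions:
 u(x) = C1 + Integral(x/cos(x), x)


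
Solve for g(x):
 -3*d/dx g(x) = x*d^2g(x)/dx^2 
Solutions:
 g(x) = C1 + C2/x^2


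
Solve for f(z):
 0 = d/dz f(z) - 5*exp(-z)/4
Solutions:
 f(z) = C1 - 5*exp(-z)/4


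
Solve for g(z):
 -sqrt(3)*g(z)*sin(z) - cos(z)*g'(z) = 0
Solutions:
 g(z) = C1*cos(z)^(sqrt(3))


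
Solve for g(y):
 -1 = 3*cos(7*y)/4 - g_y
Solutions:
 g(y) = C1 + y + 3*sin(7*y)/28


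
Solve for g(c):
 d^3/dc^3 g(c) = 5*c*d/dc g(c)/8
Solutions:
 g(c) = C1 + Integral(C2*airyai(5^(1/3)*c/2) + C3*airybi(5^(1/3)*c/2), c)


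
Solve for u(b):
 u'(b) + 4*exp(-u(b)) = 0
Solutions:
 u(b) = log(C1 - 4*b)


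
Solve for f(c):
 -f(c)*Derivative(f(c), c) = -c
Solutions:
 f(c) = -sqrt(C1 + c^2)
 f(c) = sqrt(C1 + c^2)


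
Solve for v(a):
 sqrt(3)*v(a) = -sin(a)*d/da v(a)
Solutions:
 v(a) = C1*(cos(a) + 1)^(sqrt(3)/2)/(cos(a) - 1)^(sqrt(3)/2)


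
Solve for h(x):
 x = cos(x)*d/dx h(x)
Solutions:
 h(x) = C1 + Integral(x/cos(x), x)


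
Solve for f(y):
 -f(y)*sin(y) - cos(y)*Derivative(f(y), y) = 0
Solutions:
 f(y) = C1*cos(y)


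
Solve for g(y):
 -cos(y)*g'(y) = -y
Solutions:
 g(y) = C1 + Integral(y/cos(y), y)


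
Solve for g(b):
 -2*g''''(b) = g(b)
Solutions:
 g(b) = (C1*sin(2^(1/4)*b/2) + C2*cos(2^(1/4)*b/2))*exp(-2^(1/4)*b/2) + (C3*sin(2^(1/4)*b/2) + C4*cos(2^(1/4)*b/2))*exp(2^(1/4)*b/2)


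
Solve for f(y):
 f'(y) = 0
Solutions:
 f(y) = C1


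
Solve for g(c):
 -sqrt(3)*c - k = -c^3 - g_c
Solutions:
 g(c) = C1 - c^4/4 + sqrt(3)*c^2/2 + c*k


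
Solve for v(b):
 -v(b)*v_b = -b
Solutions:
 v(b) = -sqrt(C1 + b^2)
 v(b) = sqrt(C1 + b^2)


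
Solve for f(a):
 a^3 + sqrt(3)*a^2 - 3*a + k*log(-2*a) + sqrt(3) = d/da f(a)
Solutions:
 f(a) = C1 + a^4/4 + sqrt(3)*a^3/3 - 3*a^2/2 + a*k*log(-a) + a*(-k + k*log(2) + sqrt(3))


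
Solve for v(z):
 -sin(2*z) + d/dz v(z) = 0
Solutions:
 v(z) = C1 - cos(2*z)/2


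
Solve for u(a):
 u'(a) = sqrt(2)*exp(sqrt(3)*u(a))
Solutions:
 u(a) = sqrt(3)*(2*log(-1/(C1 + sqrt(2)*a)) - log(3))/6
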